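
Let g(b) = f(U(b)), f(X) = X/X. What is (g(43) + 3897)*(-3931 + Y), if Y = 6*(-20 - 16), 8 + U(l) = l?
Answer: -16165006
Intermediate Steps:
U(l) = -8 + l
f(X) = 1
g(b) = 1
Y = -216 (Y = 6*(-36) = -216)
(g(43) + 3897)*(-3931 + Y) = (1 + 3897)*(-3931 - 216) = 3898*(-4147) = -16165006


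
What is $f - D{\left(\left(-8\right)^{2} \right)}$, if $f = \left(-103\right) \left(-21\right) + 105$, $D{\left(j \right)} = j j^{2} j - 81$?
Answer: $-16774867$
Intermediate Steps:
$D{\left(j \right)} = -81 + j^{4}$ ($D{\left(j \right)} = j^{3} j - 81 = j^{4} - 81 = -81 + j^{4}$)
$f = 2268$ ($f = 2163 + 105 = 2268$)
$f - D{\left(\left(-8\right)^{2} \right)} = 2268 - \left(-81 + \left(\left(-8\right)^{2}\right)^{4}\right) = 2268 - \left(-81 + 64^{4}\right) = 2268 - \left(-81 + 16777216\right) = 2268 - 16777135 = -16774867$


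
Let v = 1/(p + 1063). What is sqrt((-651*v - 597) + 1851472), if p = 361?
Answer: sqrt(234572436061)/356 ≈ 1360.5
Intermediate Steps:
v = 1/1424 (v = 1/(361 + 1063) = 1/1424 ≈ 0.00070225)
sqrt((-651*v - 597) + 1851472) = sqrt((-651*1/1424 - 597) + 1851472) = sqrt((-651/1424 - 597) + 1851472) = sqrt(-850779/1424 + 1851472) = sqrt(2635645349/1424) = sqrt(234572436061)/356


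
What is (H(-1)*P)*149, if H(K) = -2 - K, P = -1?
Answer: 149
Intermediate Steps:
(H(-1)*P)*149 = ((-2 - 1*(-1))*(-1))*149 = ((-2 + 1)*(-1))*149 = -1*(-1)*149 = 1*149 = 149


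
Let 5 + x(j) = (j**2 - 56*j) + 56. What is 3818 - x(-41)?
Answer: -210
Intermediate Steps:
x(j) = 51 + j**2 - 56*j (x(j) = -5 + ((j**2 - 56*j) + 56) = -5 + (56 + j**2 - 56*j) = 51 + j**2 - 56*j)
3818 - x(-41) = 3818 - (51 + (-41)**2 - 56*(-41)) = 3818 - (51 + 1681 + 2296) = 3818 - 1*4028 = 3818 - 4028 = -210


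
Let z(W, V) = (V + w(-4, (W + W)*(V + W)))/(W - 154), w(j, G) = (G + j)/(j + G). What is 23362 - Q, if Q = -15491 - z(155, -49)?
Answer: 38805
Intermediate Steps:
w(j, G) = 1 (w(j, G) = (G + j)/(G + j) = 1)
z(W, V) = (1 + V)/(-154 + W) (z(W, V) = (V + 1)/(W - 154) = (1 + V)/(-154 + W))
Q = -15443 (Q = -15491 - (1 - 49)/(-154 + 155) = -15491 - (-48)/1 = -15491 - (-48) = -15491 - 1*(-48) = -15491 + 48 = -15443)
23362 - Q = 23362 - 1*(-15443) = 23362 + 15443 = 38805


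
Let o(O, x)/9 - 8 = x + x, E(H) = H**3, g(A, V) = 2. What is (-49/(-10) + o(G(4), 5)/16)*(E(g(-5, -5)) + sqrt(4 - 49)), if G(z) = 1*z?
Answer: 601/5 + 1803*I*sqrt(5)/40 ≈ 120.2 + 100.79*I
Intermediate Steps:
G(z) = z
o(O, x) = 72 + 18*x (o(O, x) = 72 + 9*(x + x) = 72 + 9*(2*x) = 72 + 18*x)
(-49/(-10) + o(G(4), 5)/16)*(E(g(-5, -5)) + sqrt(4 - 49)) = (-49/(-10) + (72 + 18*5)/16)*(2**3 + sqrt(4 - 49)) = (-49*(-1/10) + (72 + 90)*(1/16))*(8 + sqrt(-45)) = (49/10 + 162*(1/16))*(8 + 3*I*sqrt(5)) = (49/10 + 81/8)*(8 + 3*I*sqrt(5)) = 601*(8 + 3*I*sqrt(5))/40 = 601/5 + 1803*I*sqrt(5)/40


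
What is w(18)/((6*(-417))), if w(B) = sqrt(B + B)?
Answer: -1/417 ≈ -0.0023981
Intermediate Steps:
w(B) = sqrt(2)*sqrt(B) (w(B) = sqrt(2*B) = sqrt(2)*sqrt(B))
w(18)/((6*(-417))) = (sqrt(2)*sqrt(18))/((6*(-417))) = (sqrt(2)*(3*sqrt(2)))/(-2502) = 6*(-1/2502) = -1/417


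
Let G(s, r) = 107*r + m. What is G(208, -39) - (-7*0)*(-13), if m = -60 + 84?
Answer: -4149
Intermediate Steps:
m = 24
G(s, r) = 24 + 107*r (G(s, r) = 107*r + 24 = 24 + 107*r)
G(208, -39) - (-7*0)*(-13) = (24 + 107*(-39)) - (-7*0)*(-13) = (24 - 4173) - 0*(-13) = -4149 - 1*0 = -4149 + 0 = -4149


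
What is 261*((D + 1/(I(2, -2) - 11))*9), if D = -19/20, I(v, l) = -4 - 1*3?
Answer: -47241/20 ≈ -2362.1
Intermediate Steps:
I(v, l) = -7 (I(v, l) = -4 - 3 = -7)
D = -19/20 (D = -19*1/20 = -19/20 ≈ -0.95000)
261*((D + 1/(I(2, -2) - 11))*9) = 261*((-19/20 + 1/(-7 - 11))*9) = 261*((-19/20 + 1/(-18))*9) = 261*((-19/20 - 1/18)*9) = 261*(-181/180*9) = 261*(-181/20) = -47241/20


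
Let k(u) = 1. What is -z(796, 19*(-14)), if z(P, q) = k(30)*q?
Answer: 266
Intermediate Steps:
z(P, q) = q (z(P, q) = 1*q = q)
-z(796, 19*(-14)) = -19*(-14) = -1*(-266) = 266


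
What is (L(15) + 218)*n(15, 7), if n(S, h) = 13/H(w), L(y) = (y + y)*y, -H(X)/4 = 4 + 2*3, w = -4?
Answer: -2171/10 ≈ -217.10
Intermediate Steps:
H(X) = -40 (H(X) = -4*(4 + 2*3) = -4*(4 + 6) = -4*10 = -40)
L(y) = 2*y² (L(y) = (2*y)*y = 2*y²)
n(S, h) = -13/40 (n(S, h) = 13/(-40) = 13*(-1/40) = -13/40)
(L(15) + 218)*n(15, 7) = (2*15² + 218)*(-13/40) = (2*225 + 218)*(-13/40) = (450 + 218)*(-13/40) = 668*(-13/40) = -2171/10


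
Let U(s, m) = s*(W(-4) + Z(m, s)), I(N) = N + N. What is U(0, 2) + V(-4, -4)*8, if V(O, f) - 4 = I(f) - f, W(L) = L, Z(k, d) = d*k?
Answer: 0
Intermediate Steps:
I(N) = 2*N
V(O, f) = 4 + f (V(O, f) = 4 + (2*f - f) = 4 + f)
U(s, m) = s*(-4 + m*s) (U(s, m) = s*(-4 + s*m) = s*(-4 + m*s))
U(0, 2) + V(-4, -4)*8 = 0*(-4 + 2*0) + (4 - 4)*8 = 0*(-4 + 0) + 0*8 = 0*(-4) + 0 = 0 + 0 = 0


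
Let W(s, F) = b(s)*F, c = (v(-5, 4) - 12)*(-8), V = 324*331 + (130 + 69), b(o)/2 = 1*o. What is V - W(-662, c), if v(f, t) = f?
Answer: 287507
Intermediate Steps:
b(o) = 2*o (b(o) = 2*(1*o) = 2*o)
V = 107443 (V = 107244 + 199 = 107443)
c = 136 (c = (-5 - 12)*(-8) = -17*(-8) = 136)
W(s, F) = 2*F*s (W(s, F) = (2*s)*F = 2*F*s)
V - W(-662, c) = 107443 - 2*136*(-662) = 107443 - 1*(-180064) = 107443 + 180064 = 287507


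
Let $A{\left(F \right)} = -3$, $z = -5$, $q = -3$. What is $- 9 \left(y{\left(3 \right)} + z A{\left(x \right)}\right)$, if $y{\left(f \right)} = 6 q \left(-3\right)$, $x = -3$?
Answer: $-621$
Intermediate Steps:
$y{\left(f \right)} = 54$ ($y{\left(f \right)} = 6 \left(-3\right) \left(-3\right) = \left(-18\right) \left(-3\right) = 54$)
$- 9 \left(y{\left(3 \right)} + z A{\left(x \right)}\right) = - 9 \left(54 - -15\right) = - 9 \left(54 + 15\right) = \left(-9\right) 69 = -621$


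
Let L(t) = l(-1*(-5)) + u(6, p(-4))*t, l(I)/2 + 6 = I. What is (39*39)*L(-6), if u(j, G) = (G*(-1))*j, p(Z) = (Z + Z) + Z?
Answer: -660114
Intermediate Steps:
l(I) = -12 + 2*I
p(Z) = 3*Z (p(Z) = 2*Z + Z = 3*Z)
u(j, G) = -G*j (u(j, G) = (-G)*j = -G*j)
L(t) = -2 + 72*t (L(t) = (-12 + 2*(-1*(-5))) + (-1*3*(-4)*6)*t = (-12 + 2*5) + (-1*(-12)*6)*t = (-12 + 10) + 72*t = -2 + 72*t)
(39*39)*L(-6) = (39*39)*(-2 + 72*(-6)) = 1521*(-2 - 432) = 1521*(-434) = -660114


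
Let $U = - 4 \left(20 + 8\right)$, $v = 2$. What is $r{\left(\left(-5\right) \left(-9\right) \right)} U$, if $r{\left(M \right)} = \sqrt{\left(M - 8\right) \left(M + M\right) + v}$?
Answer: $- 1568 \sqrt{17} \approx -6465.0$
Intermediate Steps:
$r{\left(M \right)} = \sqrt{2 + 2 M \left(-8 + M\right)}$ ($r{\left(M \right)} = \sqrt{\left(M - 8\right) \left(M + M\right) + 2} = \sqrt{\left(-8 + M\right) 2 M + 2} = \sqrt{2 M \left(-8 + M\right) + 2} = \sqrt{2 + 2 M \left(-8 + M\right)}$)
$U = -112$ ($U = \left(-4\right) 28 = -112$)
$r{\left(\left(-5\right) \left(-9\right) \right)} U = \sqrt{2 - 16 \left(\left(-5\right) \left(-9\right)\right) + 2 \left(\left(-5\right) \left(-9\right)\right)^{2}} \left(-112\right) = \sqrt{2 - 720 + 2 \cdot 45^{2}} \left(-112\right) = \sqrt{2 - 720 + 2 \cdot 2025} \left(-112\right) = \sqrt{2 - 720 + 4050} \left(-112\right) = \sqrt{3332} \left(-112\right) = 14 \sqrt{17} \left(-112\right) = - 1568 \sqrt{17}$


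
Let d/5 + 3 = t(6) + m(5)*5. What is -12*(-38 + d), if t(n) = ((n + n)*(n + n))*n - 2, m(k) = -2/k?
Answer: -50964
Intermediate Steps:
t(n) = -2 + 4*n³ (t(n) = ((2*n)*(2*n))*n - 2 = (4*n²)*n - 2 = 4*n³ - 2 = -2 + 4*n³)
d = 4285 (d = -15 + 5*((-2 + 4*6³) - 2/5*5) = -15 + 5*((-2 + 4*216) - 2*⅕*5) = -15 + 5*((-2 + 864) - ⅖*5) = -15 + 5*(862 - 2) = -15 + 5*860 = -15 + 4300 = 4285)
-12*(-38 + d) = -12*(-38 + 4285) = -12*4247 = -50964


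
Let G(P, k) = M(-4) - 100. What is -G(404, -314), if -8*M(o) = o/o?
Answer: 801/8 ≈ 100.13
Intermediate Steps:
M(o) = -⅛ (M(o) = -o/(8*o) = -⅛*1 = -⅛)
G(P, k) = -801/8 (G(P, k) = -⅛ - 100 = -801/8)
-G(404, -314) = -1*(-801/8) = 801/8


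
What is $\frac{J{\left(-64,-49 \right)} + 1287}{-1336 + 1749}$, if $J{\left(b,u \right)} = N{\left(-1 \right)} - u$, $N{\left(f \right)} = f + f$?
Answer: $\frac{1334}{413} \approx 3.23$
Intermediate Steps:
$N{\left(f \right)} = 2 f$
$J{\left(b,u \right)} = -2 - u$ ($J{\left(b,u \right)} = 2 \left(-1\right) - u = -2 - u$)
$\frac{J{\left(-64,-49 \right)} + 1287}{-1336 + 1749} = \frac{\left(-2 - -49\right) + 1287}{-1336 + 1749} = \frac{\left(-2 + 49\right) + 1287}{413} = \left(47 + 1287\right) \frac{1}{413} = 1334 \cdot \frac{1}{413} = \frac{1334}{413}$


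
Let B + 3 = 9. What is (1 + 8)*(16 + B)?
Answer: 198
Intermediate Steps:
B = 6 (B = -3 + 9 = 6)
(1 + 8)*(16 + B) = (1 + 8)*(16 + 6) = 9*22 = 198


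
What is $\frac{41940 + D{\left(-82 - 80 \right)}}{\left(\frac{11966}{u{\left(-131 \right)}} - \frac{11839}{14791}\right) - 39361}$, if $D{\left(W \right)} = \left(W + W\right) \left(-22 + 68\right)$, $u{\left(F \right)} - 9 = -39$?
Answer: $- \frac{5998342140}{8821500403} \approx -0.67997$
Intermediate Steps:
$u{\left(F \right)} = -30$ ($u{\left(F \right)} = 9 - 39 = -30$)
$D{\left(W \right)} = 92 W$ ($D{\left(W \right)} = 2 W 46 = 92 W$)
$\frac{41940 + D{\left(-82 - 80 \right)}}{\left(\frac{11966}{u{\left(-131 \right)}} - \frac{11839}{14791}\right) - 39361} = \frac{41940 + 92 \left(-82 - 80\right)}{\left(\frac{11966}{-30} - \frac{11839}{14791}\right) - 39361} = \frac{41940 + 92 \left(-82 - 80\right)}{\left(11966 \left(- \frac{1}{30}\right) - \frac{11839}{14791}\right) - 39361} = \frac{41940 + 92 \left(-162\right)}{\left(- \frac{5983}{15} - \frac{11839}{14791}\right) - 39361} = \frac{41940 - 14904}{- \frac{88672138}{221865} - 39361} = \frac{27036}{- \frac{8821500403}{221865}} = 27036 \left(- \frac{221865}{8821500403}\right) = - \frac{5998342140}{8821500403}$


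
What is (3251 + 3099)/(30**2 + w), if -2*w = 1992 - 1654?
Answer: 6350/731 ≈ 8.6867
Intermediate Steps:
w = -169 (w = -(1992 - 1654)/2 = -1/2*338 = -169)
(3251 + 3099)/(30**2 + w) = (3251 + 3099)/(30**2 - 169) = 6350/(900 - 169) = 6350/731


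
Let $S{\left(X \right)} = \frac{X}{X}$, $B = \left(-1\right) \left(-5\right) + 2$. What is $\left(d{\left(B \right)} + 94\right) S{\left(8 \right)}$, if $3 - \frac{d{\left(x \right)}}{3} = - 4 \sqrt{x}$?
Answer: $103 + 12 \sqrt{7} \approx 134.75$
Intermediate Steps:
$B = 7$ ($B = 5 + 2 = 7$)
$S{\left(X \right)} = 1$
$d{\left(x \right)} = 9 + 12 \sqrt{x}$ ($d{\left(x \right)} = 9 - 3 \left(- 4 \sqrt{x}\right) = 9 + 12 \sqrt{x}$)
$\left(d{\left(B \right)} + 94\right) S{\left(8 \right)} = \left(\left(9 + 12 \sqrt{7}\right) + 94\right) 1 = \left(103 + 12 \sqrt{7}\right) 1 = 103 + 12 \sqrt{7}$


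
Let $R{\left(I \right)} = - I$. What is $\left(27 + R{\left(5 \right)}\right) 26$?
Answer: $572$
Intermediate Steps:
$\left(27 + R{\left(5 \right)}\right) 26 = \left(27 - 5\right) 26 = 22 \cdot 26 = 572$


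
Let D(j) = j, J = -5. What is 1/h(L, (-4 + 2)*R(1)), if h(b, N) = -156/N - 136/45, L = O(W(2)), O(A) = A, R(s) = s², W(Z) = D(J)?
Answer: 45/3374 ≈ 0.013337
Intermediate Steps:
W(Z) = -5
L = -5
h(b, N) = -136/45 - 156/N (h(b, N) = -156/N - 136*1/45 = -156/N - 136/45 = -136/45 - 156/N)
1/h(L, (-4 + 2)*R(1)) = 1/(-136/45 - 156/(-4 + 2)) = 1/(-136/45 - 156/((-2*1))) = 1/(-136/45 - 156/(-2)) = 1/(-136/45 - 156*(-½)) = 1/(-136/45 + 78) = 1/(3374/45) = 45/3374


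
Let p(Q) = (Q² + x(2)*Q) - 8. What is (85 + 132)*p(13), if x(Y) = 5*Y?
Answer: 63147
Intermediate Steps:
p(Q) = -8 + Q² + 10*Q (p(Q) = (Q² + (5*2)*Q) - 8 = (Q² + 10*Q) - 8 = -8 + Q² + 10*Q)
(85 + 132)*p(13) = (85 + 132)*(-8 + 13² + 10*13) = 217*(-8 + 169 + 130) = 217*291 = 63147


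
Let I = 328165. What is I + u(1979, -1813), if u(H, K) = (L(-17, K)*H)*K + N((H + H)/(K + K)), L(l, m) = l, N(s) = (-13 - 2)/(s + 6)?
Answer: 545712673481/8899 ≈ 6.1323e+7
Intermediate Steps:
N(s) = -15/(6 + s)
u(H, K) = -15/(6 + H/K) - 17*H*K (u(H, K) = (-17*H)*K - 15/(6 + (H + H)/(K + K)) = -17*H*K - 15/(6 + (2*H)/((2*K))) = -17*H*K - 15/(6 + (2*H)*(1/(2*K))) = -17*H*K - 15/(6 + H/K) = -15/(6 + H/K) - 17*H*K)
I + u(1979, -1813) = 328165 - 1813*(-15 - 17*1979*(1979 + 6*(-1813)))/(1979 + 6*(-1813)) = 328165 - 1813*(-15 - 17*1979*(1979 - 10878))/(1979 - 10878) = 328165 - 1813*(-15 - 17*1979*(-8899))/(-8899) = 328165 - 1813*(-1/8899)*(-15 + 299389057) = 328165 - 1813*(-1/8899)*299389042 = 328165 + 542792333146/8899 = 545712673481/8899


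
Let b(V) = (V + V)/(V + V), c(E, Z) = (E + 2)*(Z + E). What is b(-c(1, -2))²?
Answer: 1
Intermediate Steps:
c(E, Z) = (2 + E)*(E + Z)
b(V) = 1 (b(V) = (2*V)/((2*V)) = (2*V)*(1/(2*V)) = 1)
b(-c(1, -2))² = 1² = 1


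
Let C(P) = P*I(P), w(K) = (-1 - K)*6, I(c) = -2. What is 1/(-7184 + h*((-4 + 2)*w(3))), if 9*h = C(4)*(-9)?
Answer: -1/6800 ≈ -0.00014706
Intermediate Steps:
w(K) = -6 - 6*K
C(P) = -2*P (C(P) = P*(-2) = -2*P)
h = 8 (h = (-2*4*(-9))/9 = (-8*(-9))/9 = (⅑)*72 = 8)
1/(-7184 + h*((-4 + 2)*w(3))) = 1/(-7184 + 8*((-4 + 2)*(-6 - 6*3))) = 1/(-7184 + 8*(-2*(-6 - 18))) = 1/(-7184 + 8*(-2*(-24))) = 1/(-7184 + 8*48) = 1/(-7184 + 384) = 1/(-6800) = -1/6800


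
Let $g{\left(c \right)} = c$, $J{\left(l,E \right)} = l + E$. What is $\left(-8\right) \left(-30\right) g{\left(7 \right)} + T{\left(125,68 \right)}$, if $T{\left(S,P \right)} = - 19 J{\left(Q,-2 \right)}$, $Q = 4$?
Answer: $1642$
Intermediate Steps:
$J{\left(l,E \right)} = E + l$
$T{\left(S,P \right)} = -38$ ($T{\left(S,P \right)} = - 19 \left(-2 + 4\right) = \left(-19\right) 2 = -38$)
$\left(-8\right) \left(-30\right) g{\left(7 \right)} + T{\left(125,68 \right)} = \left(-8\right) \left(-30\right) 7 - 38 = 240 \cdot 7 - 38 = 1680 - 38 = 1642$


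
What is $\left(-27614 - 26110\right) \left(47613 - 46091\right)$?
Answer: $-81767928$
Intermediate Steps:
$\left(-27614 - 26110\right) \left(47613 - 46091\right) = \left(-53724\right) 1522 = -81767928$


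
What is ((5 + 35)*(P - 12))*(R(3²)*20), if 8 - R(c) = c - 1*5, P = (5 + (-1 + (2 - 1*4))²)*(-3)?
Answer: -172800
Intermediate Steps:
P = -42 (P = (5 + (-1 + (2 - 4))²)*(-3) = (5 + (-1 - 2)²)*(-3) = (5 + (-3)²)*(-3) = (5 + 9)*(-3) = 14*(-3) = -42)
R(c) = 13 - c (R(c) = 8 - (c - 1*5) = 8 - (c - 5) = 8 - (-5 + c) = 8 + (5 - c) = 13 - c)
((5 + 35)*(P - 12))*(R(3²)*20) = ((5 + 35)*(-42 - 12))*((13 - 1*3²)*20) = (40*(-54))*((13 - 1*9)*20) = -2160*(13 - 9)*20 = -8640*20 = -2160*80 = -172800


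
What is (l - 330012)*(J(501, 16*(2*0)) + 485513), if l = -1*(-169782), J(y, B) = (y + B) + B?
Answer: -77874023220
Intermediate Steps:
J(y, B) = y + 2*B (J(y, B) = (B + y) + B = y + 2*B)
l = 169782
(l - 330012)*(J(501, 16*(2*0)) + 485513) = (169782 - 330012)*((501 + 2*(16*(2*0))) + 485513) = -160230*((501 + 2*(16*0)) + 485513) = -160230*((501 + 2*0) + 485513) = -160230*((501 + 0) + 485513) = -160230*(501 + 485513) = -160230*486014 = -77874023220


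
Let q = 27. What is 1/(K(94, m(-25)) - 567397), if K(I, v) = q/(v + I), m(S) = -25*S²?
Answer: -5177/2937414278 ≈ -1.7624e-6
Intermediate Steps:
K(I, v) = 27/(I + v) (K(I, v) = 27/(v + I) = 27/(I + v))
1/(K(94, m(-25)) - 567397) = 1/(27/(94 - 25*(-25)²) - 567397) = 1/(27/(94 - 25*625) - 567397) = 1/(27/(94 - 15625) - 567397) = 1/(27/(-15531) - 567397) = 1/(27*(-1/15531) - 567397) = 1/(-9/5177 - 567397) = 1/(-2937414278/5177) = -5177/2937414278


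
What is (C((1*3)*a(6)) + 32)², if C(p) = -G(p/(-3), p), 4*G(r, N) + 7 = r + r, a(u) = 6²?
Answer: 42849/16 ≈ 2678.1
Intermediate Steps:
a(u) = 36
G(r, N) = -7/4 + r/2 (G(r, N) = -7/4 + (r + r)/4 = -7/4 + (2*r)/4 = -7/4 + r/2)
C(p) = 7/4 + p/6 (C(p) = -(-7/4 + (p/(-3))/2) = -(-7/4 + (p*(-⅓))/2) = -(-7/4 + (-p/3)/2) = -(-7/4 - p/6) = 7/4 + p/6)
(C((1*3)*a(6)) + 32)² = ((7/4 + ((1*3)*36)/6) + 32)² = ((7/4 + (3*36)/6) + 32)² = ((7/4 + (⅙)*108) + 32)² = ((7/4 + 18) + 32)² = (79/4 + 32)² = (207/4)² = 42849/16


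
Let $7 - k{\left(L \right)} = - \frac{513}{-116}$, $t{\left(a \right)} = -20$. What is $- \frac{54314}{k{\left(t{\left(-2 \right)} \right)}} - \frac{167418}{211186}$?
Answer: $- \frac{2225102677}{105593} \approx -21072.0$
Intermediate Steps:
$k{\left(L \right)} = \frac{299}{116}$ ($k{\left(L \right)} = 7 - - \frac{513}{-116} = 7 - \left(-513\right) \left(- \frac{1}{116}\right) = 7 - \frac{513}{116} = \frac{299}{116}$)
$- \frac{54314}{k{\left(t{\left(-2 \right)} \right)}} - \frac{167418}{211186} = - \frac{54314}{\frac{299}{116}} - \frac{167418}{211186} = \left(-54314\right) \frac{116}{299} - \frac{83709}{105593} = - \frac{484648}{23} - \frac{83709}{105593} = - \frac{2225102677}{105593}$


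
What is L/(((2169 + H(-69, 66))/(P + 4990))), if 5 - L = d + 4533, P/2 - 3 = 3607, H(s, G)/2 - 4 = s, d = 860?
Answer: -65787480/2039 ≈ -32265.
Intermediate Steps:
H(s, G) = 8 + 2*s
P = 7220 (P = 6 + 2*3607 = 6 + 7214 = 7220)
L = -5388 (L = 5 - (860 + 4533) = 5 - 1*5393 = 5 - 5393 = -5388)
L/(((2169 + H(-69, 66))/(P + 4990))) = -5388*(7220 + 4990)/(2169 + (8 + 2*(-69))) = -5388*12210/(2169 + (8 - 138)) = -5388*12210/(2169 - 130) = -5388/(2039*(1/12210)) = -5388/2039/12210 = -5388*12210/2039 = -65787480/2039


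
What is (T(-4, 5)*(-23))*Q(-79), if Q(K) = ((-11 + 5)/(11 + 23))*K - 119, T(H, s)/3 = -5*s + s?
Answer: -2464680/17 ≈ -1.4498e+5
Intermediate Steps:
T(H, s) = -12*s (T(H, s) = 3*(-5*s + s) = 3*(-4*s) = -12*s)
Q(K) = -119 - 3*K/17 (Q(K) = (-6/34)*K - 119 = (-6*1/34)*K - 119 = -3*K/17 - 119 = -119 - 3*K/17)
(T(-4, 5)*(-23))*Q(-79) = (-12*5*(-23))*(-119 - 3/17*(-79)) = (-60*(-23))*(-119 + 237/17) = 1380*(-1786/17) = -2464680/17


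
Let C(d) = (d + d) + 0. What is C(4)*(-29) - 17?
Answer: -249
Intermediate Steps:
C(d) = 2*d (C(d) = 2*d + 0 = 2*d)
C(4)*(-29) - 17 = (2*4)*(-29) - 17 = 8*(-29) - 17 = -232 - 17 = -249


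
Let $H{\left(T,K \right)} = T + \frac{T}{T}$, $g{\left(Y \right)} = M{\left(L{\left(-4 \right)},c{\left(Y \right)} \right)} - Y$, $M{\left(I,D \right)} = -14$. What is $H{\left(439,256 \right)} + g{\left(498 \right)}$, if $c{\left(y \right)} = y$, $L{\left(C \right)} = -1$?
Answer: $-72$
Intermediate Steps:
$g{\left(Y \right)} = -14 - Y$
$H{\left(T,K \right)} = 1 + T$ ($H{\left(T,K \right)} = T + 1 = 1 + T$)
$H{\left(439,256 \right)} + g{\left(498 \right)} = \left(1 + 439\right) - 512 = 440 - 512 = -72$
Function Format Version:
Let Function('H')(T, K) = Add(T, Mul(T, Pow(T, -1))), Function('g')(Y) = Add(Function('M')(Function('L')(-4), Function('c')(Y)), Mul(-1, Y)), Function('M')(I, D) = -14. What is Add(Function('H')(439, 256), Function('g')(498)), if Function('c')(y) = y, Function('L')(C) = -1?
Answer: -72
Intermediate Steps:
Function('g')(Y) = Add(-14, Mul(-1, Y))
Function('H')(T, K) = Add(1, T) (Function('H')(T, K) = Add(T, 1) = Add(1, T))
Add(Function('H')(439, 256), Function('g')(498)) = Add(Add(1, 439), Add(-14, Mul(-1, 498))) = Add(440, Add(-14, -498)) = Add(440, -512) = -72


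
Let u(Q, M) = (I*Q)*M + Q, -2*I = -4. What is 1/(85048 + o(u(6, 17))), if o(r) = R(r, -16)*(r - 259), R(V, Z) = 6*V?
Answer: 1/23308 ≈ 4.2904e-5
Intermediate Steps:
I = 2 (I = -½*(-4) = 2)
u(Q, M) = Q + 2*M*Q (u(Q, M) = (2*Q)*M + Q = 2*M*Q + Q = Q + 2*M*Q)
o(r) = 6*r*(-259 + r) (o(r) = (6*r)*(r - 259) = (6*r)*(-259 + r) = 6*r*(-259 + r))
1/(85048 + o(u(6, 17))) = 1/(85048 + 6*(6*(1 + 2*17))*(-259 + 6*(1 + 2*17))) = 1/(85048 + 6*(6*(1 + 34))*(-259 + 6*(1 + 34))) = 1/(85048 + 6*(6*35)*(-259 + 6*35)) = 1/(85048 + 6*210*(-259 + 210)) = 1/(85048 + 6*210*(-49)) = 1/(85048 - 61740) = 1/23308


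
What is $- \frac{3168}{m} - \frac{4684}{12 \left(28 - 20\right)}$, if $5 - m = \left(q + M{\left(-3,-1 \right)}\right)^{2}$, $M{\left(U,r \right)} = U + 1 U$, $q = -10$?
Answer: $- \frac{217889}{6024} \approx -36.17$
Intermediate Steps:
$M{\left(U,r \right)} = 2 U$ ($M{\left(U,r \right)} = U + U = 2 U$)
$m = -251$ ($m = 5 - \left(-10 + 2 \left(-3\right)\right)^{2} = 5 - \left(-10 - 6\right)^{2} = 5 - \left(-16\right)^{2} = 5 - 256 = -251$)
$- \frac{3168}{m} - \frac{4684}{12 \left(28 - 20\right)} = - \frac{3168}{-251} - \frac{4684}{12 \left(28 - 20\right)} = \left(-3168\right) \left(- \frac{1}{251}\right) - \frac{4684}{12 \cdot 8} = \frac{3168}{251} - \frac{4684}{96} = \frac{3168}{251} - \frac{1171}{24} = - \frac{217889}{6024}$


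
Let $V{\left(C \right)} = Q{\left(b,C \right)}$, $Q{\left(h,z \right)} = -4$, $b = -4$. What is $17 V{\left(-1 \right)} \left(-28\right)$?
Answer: $1904$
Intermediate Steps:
$V{\left(C \right)} = -4$
$17 V{\left(-1 \right)} \left(-28\right) = 17 \left(-4\right) \left(-28\right) = \left(-68\right) \left(-28\right) = 1904$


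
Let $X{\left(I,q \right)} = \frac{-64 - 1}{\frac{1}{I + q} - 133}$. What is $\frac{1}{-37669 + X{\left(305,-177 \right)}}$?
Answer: $- \frac{17023}{641231067} \approx -2.6547 \cdot 10^{-5}$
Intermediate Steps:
$X{\left(I,q \right)} = - \frac{65}{-133 + \frac{1}{I + q}}$
$\frac{1}{-37669 + X{\left(305,-177 \right)}} = \frac{1}{-37669 + \frac{65 \left(305 - 177\right)}{-1 + 133 \cdot 305 + 133 \left(-177\right)}} = \frac{1}{-37669 + 65 \frac{1}{-1 + 40565 - 23541} \cdot 128} = \frac{1}{-37669 + 65 \cdot \frac{1}{17023} \cdot 128} = \frac{1}{-37669 + \frac{8320}{17023}} = \frac{1}{- \frac{641231067}{17023}} = - \frac{17023}{641231067}$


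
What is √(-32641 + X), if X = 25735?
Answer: I*√6906 ≈ 83.102*I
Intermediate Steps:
√(-32641 + X) = √(-32641 + 25735) = √(-6906) = I*√6906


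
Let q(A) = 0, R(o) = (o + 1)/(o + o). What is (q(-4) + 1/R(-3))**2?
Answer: 9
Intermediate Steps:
R(o) = (1 + o)/(2*o) (R(o) = (1 + o)/((2*o)) = (1 + o)*(1/(2*o)) = (1 + o)/(2*o))
(q(-4) + 1/R(-3))**2 = (0 + 1/((1/2)*(1 - 3)/(-3)))**2 = (0 + 1/((1/2)*(-1/3)*(-2)))**2 = (0 + 1/(1/3))**2 = (0 + 3)**2 = 3**2 = 9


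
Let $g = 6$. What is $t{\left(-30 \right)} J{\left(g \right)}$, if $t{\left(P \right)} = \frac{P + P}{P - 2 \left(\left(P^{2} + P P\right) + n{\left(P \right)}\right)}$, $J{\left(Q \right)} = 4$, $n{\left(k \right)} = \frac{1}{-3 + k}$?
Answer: $\frac{1980}{29947} \approx 0.066117$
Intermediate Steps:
$t{\left(P \right)} = \frac{2 P}{P - 4 P^{2} - \frac{2}{-3 + P}}$ ($t{\left(P \right)} = \frac{P + P}{P - 2 \left(\left(P^{2} + P P\right) + \frac{1}{-3 + P}\right)} = \frac{2 P}{P - 2 \left(\left(P^{2} + P^{2}\right) + \frac{1}{-3 + P}\right)} = \frac{2 P}{P - 2 \left(2 P^{2} + \frac{1}{-3 + P}\right)} = \frac{2 P}{P - 2 \left(\frac{1}{-3 + P} + 2 P^{2}\right)} = \frac{2 P}{P - \left(\frac{2}{-3 + P} + 4 P^{2}\right)} = \frac{2 P}{P - 4 P^{2} - \frac{2}{-3 + P}}$)
$t{\left(-30 \right)} J{\left(g \right)} = \left(-2\right) \left(-30\right) \frac{1}{2 - 30 \left(-1 + 4 \left(-30\right)\right) \left(-3 - 30\right)} \left(-3 - 30\right) 4 = \left(-2\right) \left(-30\right) \frac{1}{2 - 30 \left(-1 - 120\right) \left(-33\right)} \left(-33\right) 4 = \left(-2\right) \left(-30\right) \frac{1}{2 - \left(-3630\right) \left(-33\right)} \left(-33\right) 4 = \left(-2\right) \left(-30\right) \frac{1}{2 - 119790} \left(-33\right) 4 = \left(-2\right) \left(-30\right) \frac{1}{-119788} \left(-33\right) 4 = \left(-2\right) \left(-30\right) \left(- \frac{1}{119788}\right) \left(-33\right) 4 = \frac{495}{29947} \cdot 4 = \frac{1980}{29947}$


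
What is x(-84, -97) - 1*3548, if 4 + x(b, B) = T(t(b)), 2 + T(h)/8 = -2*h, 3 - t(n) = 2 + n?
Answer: -4928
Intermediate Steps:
t(n) = 1 - n (t(n) = 3 - (2 + n) = 3 + (-2 - n) = 1 - n)
T(h) = -16 - 16*h (T(h) = -16 + 8*(-2*h) = -16 - 16*h)
x(b, B) = -36 + 16*b (x(b, B) = -4 + (-16 - 16*(1 - b)) = -4 + (-16 + (-16 + 16*b)) = -4 + (-32 + 16*b) = -36 + 16*b)
x(-84, -97) - 1*3548 = (-36 + 16*(-84)) - 1*3548 = (-36 - 1344) - 3548 = -1380 - 3548 = -4928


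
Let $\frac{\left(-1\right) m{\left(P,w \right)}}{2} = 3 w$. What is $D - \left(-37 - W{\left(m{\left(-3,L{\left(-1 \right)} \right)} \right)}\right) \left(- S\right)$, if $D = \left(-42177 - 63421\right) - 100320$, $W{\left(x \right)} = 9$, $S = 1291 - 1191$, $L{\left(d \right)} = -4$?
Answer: $-210518$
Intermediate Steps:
$m{\left(P,w \right)} = - 6 w$ ($m{\left(P,w \right)} = - 2 \cdot 3 w = - 6 w$)
$S = 100$
$D = -205918$ ($D = -105598 - 100320 = -205918$)
$D - \left(-37 - W{\left(m{\left(-3,L{\left(-1 \right)} \right)} \right)}\right) \left(- S\right) = -205918 - \left(-37 - 9\right) \left(\left(-1\right) 100\right) = -205918 - \left(-37 - 9\right) \left(-100\right) = -205918 - \left(-46\right) \left(-100\right) = -205918 - 4600 = -210518$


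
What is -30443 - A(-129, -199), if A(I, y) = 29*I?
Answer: -26702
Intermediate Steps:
-30443 - A(-129, -199) = -30443 - 29*(-129) = -30443 - 1*(-3741) = -30443 + 3741 = -26702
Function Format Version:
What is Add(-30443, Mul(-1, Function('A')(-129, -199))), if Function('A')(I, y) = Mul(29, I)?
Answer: -26702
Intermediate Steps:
Add(-30443, Mul(-1, Function('A')(-129, -199))) = Add(-30443, Mul(-1, Mul(29, -129))) = Add(-30443, Mul(-1, -3741)) = Add(-30443, 3741) = -26702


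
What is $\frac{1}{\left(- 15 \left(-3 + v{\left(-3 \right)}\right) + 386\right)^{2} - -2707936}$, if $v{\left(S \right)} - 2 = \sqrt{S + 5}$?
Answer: $\frac{2869187}{8231944599169} + \frac{12030 \sqrt{2}}{8231944599169} \approx 3.5061 \cdot 10^{-7}$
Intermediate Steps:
$v{\left(S \right)} = 2 + \sqrt{5 + S}$ ($v{\left(S \right)} = 2 + \sqrt{S + 5} = 2 + \sqrt{5 + S}$)
$\frac{1}{\left(- 15 \left(-3 + v{\left(-3 \right)}\right) + 386\right)^{2} - -2707936} = \frac{1}{\left(- 15 \left(-3 + \left(2 + \sqrt{5 - 3}\right)\right) + 386\right)^{2} - -2707936} = \frac{1}{\left(- 15 \left(-3 + \left(2 + \sqrt{2}\right)\right) + 386\right)^{2} + \left(-2164378 + 4872314\right)} = \frac{1}{\left(- 15 \left(-1 + \sqrt{2}\right) + 386\right)^{2} + 2707936} = \frac{1}{\left(\left(15 - 15 \sqrt{2}\right) + 386\right)^{2} + 2707936} = \frac{1}{\left(401 - 15 \sqrt{2}\right)^{2} + 2707936} = \frac{1}{2707936 + \left(401 - 15 \sqrt{2}\right)^{2}}$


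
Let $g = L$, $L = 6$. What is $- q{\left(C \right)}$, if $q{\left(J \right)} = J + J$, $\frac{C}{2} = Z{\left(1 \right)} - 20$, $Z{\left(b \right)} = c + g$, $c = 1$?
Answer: $52$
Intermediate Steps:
$g = 6$
$Z{\left(b \right)} = 7$ ($Z{\left(b \right)} = 1 + 6 = 7$)
$C = -26$ ($C = 2 \left(7 - 20\right) = 2 \left(-13\right) = -26$)
$q{\left(J \right)} = 2 J$
$- q{\left(C \right)} = - 2 \left(-26\right) = \left(-1\right) \left(-52\right) = 52$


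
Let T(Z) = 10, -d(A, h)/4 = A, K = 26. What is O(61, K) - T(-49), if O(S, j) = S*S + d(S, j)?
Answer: 3467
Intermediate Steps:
d(A, h) = -4*A
O(S, j) = S² - 4*S (O(S, j) = S*S - 4*S = S² - 4*S)
O(61, K) - T(-49) = 61*(-4 + 61) - 1*10 = 61*57 - 10 = 3477 - 10 = 3467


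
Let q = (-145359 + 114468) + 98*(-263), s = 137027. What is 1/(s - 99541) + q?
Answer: -2124144189/37486 ≈ -56665.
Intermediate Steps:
q = -56665 (q = -30891 - 25774 = -56665)
1/(s - 99541) + q = 1/(137027 - 99541) - 56665 = 1/37486 - 56665 = -2124144189/37486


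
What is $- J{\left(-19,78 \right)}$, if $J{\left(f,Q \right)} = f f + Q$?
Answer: $-439$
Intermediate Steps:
$J{\left(f,Q \right)} = Q + f^{2}$ ($J{\left(f,Q \right)} = f^{2} + Q = Q + f^{2}$)
$- J{\left(-19,78 \right)} = - (78 + \left(-19\right)^{2}) = - (78 + 361) = \left(-1\right) 439 = -439$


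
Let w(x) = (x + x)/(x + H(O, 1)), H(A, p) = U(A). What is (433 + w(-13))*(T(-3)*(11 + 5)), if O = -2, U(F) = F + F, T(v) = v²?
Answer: 1063728/17 ≈ 62572.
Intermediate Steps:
U(F) = 2*F
H(A, p) = 2*A
w(x) = 2*x/(-4 + x) (w(x) = (x + x)/(x + 2*(-2)) = (2*x)/(x - 4) = (2*x)/(-4 + x) = 2*x/(-4 + x))
(433 + w(-13))*(T(-3)*(11 + 5)) = (433 + 2*(-13)/(-4 - 13))*((-3)²*(11 + 5)) = (433 + 2*(-13)/(-17))*(9*16) = (433 + 2*(-13)*(-1/17))*144 = (433 + 26/17)*144 = (7387/17)*144 = 1063728/17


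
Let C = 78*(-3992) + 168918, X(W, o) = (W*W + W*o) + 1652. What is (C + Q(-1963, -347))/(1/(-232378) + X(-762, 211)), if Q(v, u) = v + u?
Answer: -33640898304/97950580291 ≈ -0.34345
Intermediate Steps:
X(W, o) = 1652 + W² + W*o (X(W, o) = (W² + W*o) + 1652 = 1652 + W² + W*o)
Q(v, u) = u + v
C = -142458 (C = -311376 + 168918 = -142458)
(C + Q(-1963, -347))/(1/(-232378) + X(-762, 211)) = (-142458 + (-347 - 1963))/(1/(-232378) + (1652 + (-762)² - 762*211)) = (-142458 - 2310)/(-1/232378 + (1652 + 580644 - 160782)) = -144768/(-1/232378 + 421514) = -144768/97950580291/232378 = -144768*232378/97950580291 = -33640898304/97950580291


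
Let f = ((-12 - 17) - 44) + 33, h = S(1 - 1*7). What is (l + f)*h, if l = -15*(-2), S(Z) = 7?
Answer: -70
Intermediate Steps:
l = 30
h = 7
f = -40 (f = (-29 - 44) + 33 = -73 + 33 = -40)
(l + f)*h = (30 - 40)*7 = -10*7 = -70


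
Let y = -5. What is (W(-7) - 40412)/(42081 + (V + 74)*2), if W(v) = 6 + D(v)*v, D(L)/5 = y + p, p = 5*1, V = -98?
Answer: -40406/42033 ≈ -0.96129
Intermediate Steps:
p = 5
D(L) = 0 (D(L) = 5*(-5 + 5) = 5*0 = 0)
W(v) = 6 (W(v) = 6 + 0*v = 6 + 0 = 6)
(W(-7) - 40412)/(42081 + (V + 74)*2) = (6 - 40412)/(42081 + (-98 + 74)*2) = -40406/(42081 - 24*2) = -40406/(42081 - 48) = -40406/42033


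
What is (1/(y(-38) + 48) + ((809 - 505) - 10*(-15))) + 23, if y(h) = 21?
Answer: 32914/69 ≈ 477.01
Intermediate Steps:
(1/(y(-38) + 48) + ((809 - 505) - 10*(-15))) + 23 = (1/(21 + 48) + ((809 - 505) - 10*(-15))) + 23 = (1/69 + (304 + 150)) + 23 = (1/69 + 454) + 23 = 31327/69 + 23 = 32914/69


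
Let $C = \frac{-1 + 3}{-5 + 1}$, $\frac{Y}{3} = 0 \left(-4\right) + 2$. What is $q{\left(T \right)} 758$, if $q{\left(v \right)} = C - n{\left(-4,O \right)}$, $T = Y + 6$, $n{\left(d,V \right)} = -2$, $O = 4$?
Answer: $1137$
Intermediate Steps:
$Y = 6$ ($Y = 3 \left(0 \left(-4\right) + 2\right) = 3 \left(0 + 2\right) = 3 \cdot 2 = 6$)
$T = 12$ ($T = 6 + 6 = 12$)
$C = - \frac{1}{2}$ ($C = \frac{2}{-4} = 2 \left(- \frac{1}{4}\right) = - \frac{1}{2} \approx -0.5$)
$q{\left(v \right)} = \frac{3}{2}$ ($q{\left(v \right)} = - \frac{1}{2} - -2 = - \frac{1}{2} + 2 = \frac{3}{2}$)
$q{\left(T \right)} 758 = \frac{3}{2} \cdot 758 = 1137$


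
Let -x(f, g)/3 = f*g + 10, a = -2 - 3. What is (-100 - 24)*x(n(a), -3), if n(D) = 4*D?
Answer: 26040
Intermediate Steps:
a = -5
x(f, g) = -30 - 3*f*g (x(f, g) = -3*(f*g + 10) = -3*(10 + f*g) = -30 - 3*f*g)
(-100 - 24)*x(n(a), -3) = (-100 - 24)*(-30 - 3*4*(-5)*(-3)) = -124*(-30 - 3*(-20)*(-3)) = -124*(-30 - 180) = -124*(-210) = 26040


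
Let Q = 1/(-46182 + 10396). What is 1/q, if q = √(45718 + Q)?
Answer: √58548198721742/1636064347 ≈ 0.0046769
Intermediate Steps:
Q = -1/35786 (Q = 1/(-35786) = -1/35786 ≈ -2.7944e-5)
q = √58548198721742/35786 (q = √(45718 - 1/35786) = √(1636064347/35786) = √58548198721742/35786 ≈ 213.82)
1/q = 1/(√58548198721742/35786) = √58548198721742/1636064347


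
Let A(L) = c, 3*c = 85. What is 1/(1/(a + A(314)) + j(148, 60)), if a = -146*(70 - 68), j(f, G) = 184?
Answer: 791/145541 ≈ 0.0054349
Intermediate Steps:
a = -292 (a = -146*2 = -292)
c = 85/3 (c = (⅓)*85 = 85/3 ≈ 28.333)
A(L) = 85/3
1/(1/(a + A(314)) + j(148, 60)) = 1/(1/(-292 + 85/3) + 184) = 1/(1/(-791/3) + 184) = 1/(-3/791 + 184) = 1/(145541/791) = 791/145541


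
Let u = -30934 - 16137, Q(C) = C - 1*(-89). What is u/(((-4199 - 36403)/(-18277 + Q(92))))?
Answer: -141966136/6767 ≈ -20979.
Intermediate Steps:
Q(C) = 89 + C (Q(C) = C + 89 = 89 + C)
u = -47071
u/(((-4199 - 36403)/(-18277 + Q(92)))) = -47071*(-18277 + (89 + 92))/(-4199 - 36403) = -47071/((-40602/(-18277 + 181))) = -47071/((-40602/(-18096))) = -47071/((-40602*(-1/18096))) = -47071/6767/3016 = -47071*3016/6767 = -141966136/6767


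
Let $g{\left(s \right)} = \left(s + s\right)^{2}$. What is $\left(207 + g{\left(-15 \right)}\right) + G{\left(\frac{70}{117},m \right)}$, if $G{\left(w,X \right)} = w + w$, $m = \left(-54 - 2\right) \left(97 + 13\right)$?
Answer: $\frac{129659}{117} \approx 1108.2$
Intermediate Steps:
$g{\left(s \right)} = 4 s^{2}$ ($g{\left(s \right)} = \left(2 s\right)^{2} = 4 s^{2}$)
$m = -6160$ ($m = \left(-56\right) 110 = -6160$)
$G{\left(w,X \right)} = 2 w$
$\left(207 + g{\left(-15 \right)}\right) + G{\left(\frac{70}{117},m \right)} = \left(207 + 4 \left(-15\right)^{2}\right) + 2 \cdot \frac{70}{117} = \left(207 + 4 \cdot 225\right) + 2 \cdot 70 \cdot \frac{1}{117} = \left(207 + 900\right) + 2 \cdot \frac{70}{117} = 1107 + \frac{140}{117} = \frac{129659}{117}$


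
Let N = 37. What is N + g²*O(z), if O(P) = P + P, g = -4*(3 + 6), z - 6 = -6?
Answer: 37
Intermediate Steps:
z = 0 (z = 6 - 6 = 0)
g = -36 (g = -4*9 = -36)
O(P) = 2*P
N + g²*O(z) = 37 + (-36)²*(2*0) = 37 + 1296*0 = 37 + 0 = 37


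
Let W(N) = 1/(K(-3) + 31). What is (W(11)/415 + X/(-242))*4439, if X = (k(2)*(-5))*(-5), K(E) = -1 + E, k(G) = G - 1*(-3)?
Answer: -6216300137/2711610 ≈ -2292.5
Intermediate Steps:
k(G) = 3 + G (k(G) = G + 3 = 3 + G)
X = 125 (X = ((3 + 2)*(-5))*(-5) = (5*(-5))*(-5) = -25*(-5) = 125)
W(N) = 1/27 (W(N) = 1/((-1 - 3) + 31) = 1/(-4 + 31) = 1/27)
(W(11)/415 + X/(-242))*4439 = ((1/27)/415 + 125/(-242))*4439 = ((1/27)*(1/415) + 125*(-1/242))*4439 = (1/11205 - 125/242)*4439 = -1400383/2711610*4439 = -6216300137/2711610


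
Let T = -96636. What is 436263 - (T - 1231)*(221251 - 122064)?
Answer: 9707570392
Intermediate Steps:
436263 - (T - 1231)*(221251 - 122064) = 436263 - (-96636 - 1231)*(221251 - 122064) = 436263 - (-97867)*99187 = 436263 - 1*(-9707134129) = 436263 + 9707134129 = 9707570392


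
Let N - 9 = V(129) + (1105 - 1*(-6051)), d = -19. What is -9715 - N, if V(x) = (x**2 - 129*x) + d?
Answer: -16861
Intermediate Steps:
V(x) = -19 + x**2 - 129*x (V(x) = (x**2 - 129*x) - 19 = -19 + x**2 - 129*x)
N = 7146 (N = 9 + ((-19 + 129**2 - 129*129) + (1105 - 1*(-6051))) = 9 + ((-19 + 16641 - 16641) + (1105 + 6051)) = 9 + (-19 + 7156) = 9 + 7137 = 7146)
-9715 - N = -9715 - 1*7146 = -9715 - 7146 = -16861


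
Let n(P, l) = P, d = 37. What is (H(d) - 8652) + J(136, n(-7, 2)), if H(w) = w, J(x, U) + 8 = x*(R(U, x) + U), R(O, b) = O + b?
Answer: 7969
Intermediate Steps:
J(x, U) = -8 + x*(x + 2*U) (J(x, U) = -8 + x*((U + x) + U) = -8 + x*(x + 2*U))
(H(d) - 8652) + J(136, n(-7, 2)) = (37 - 8652) + (-8 - 7*136 + 136*(-7 + 136)) = -8615 + (-8 - 952 + 136*129) = -8615 + (-8 - 952 + 17544) = -8615 + 16584 = 7969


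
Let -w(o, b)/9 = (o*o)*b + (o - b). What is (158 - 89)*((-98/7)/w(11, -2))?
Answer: -322/687 ≈ -0.46870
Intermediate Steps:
w(o, b) = -9*o + 9*b - 9*b*o² (w(o, b) = -9*((o*o)*b + (o - b)) = -9*(o²*b + (o - b)) = -9*(b*o² + (o - b)) = -9*(o - b + b*o²) = -9*o + 9*b - 9*b*o²)
(158 - 89)*((-98/7)/w(11, -2)) = (158 - 89)*((-98/7)/(-9*11 + 9*(-2) - 9*(-2)*11²)) = 69*((-98*⅐)/(-99 - 18 - 9*(-2)*121)) = 69*(-14/(-99 - 18 + 2178)) = 69*(-14/2061) = -322/687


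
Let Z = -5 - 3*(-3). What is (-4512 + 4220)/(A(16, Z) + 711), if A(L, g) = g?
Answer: -292/715 ≈ -0.40839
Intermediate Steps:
Z = 4 (Z = -5 + 9 = 4)
(-4512 + 4220)/(A(16, Z) + 711) = (-4512 + 4220)/(4 + 711) = -292/715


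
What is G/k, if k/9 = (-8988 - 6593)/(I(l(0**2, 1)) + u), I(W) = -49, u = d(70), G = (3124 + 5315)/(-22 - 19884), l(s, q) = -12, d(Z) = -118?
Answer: -469771/930466158 ≈ -0.00050488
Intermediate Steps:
G = -8439/19906 (G = 8439/(-19906) = 8439*(-1/19906) = -8439/19906 ≈ -0.42394)
u = -118
k = 140229/167 (k = 9*((-8988 - 6593)/(-49 - 118)) = 9*(-15581/(-167)) = 9*(-15581*(-1/167)) = 9*(15581/167) = 140229/167 ≈ 839.69)
G/k = -8439/(19906*140229/167) = -8439/19906*167/140229 = -469771/930466158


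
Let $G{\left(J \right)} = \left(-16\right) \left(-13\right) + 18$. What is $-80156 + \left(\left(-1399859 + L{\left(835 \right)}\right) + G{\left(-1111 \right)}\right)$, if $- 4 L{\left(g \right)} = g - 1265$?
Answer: $- \frac{2959363}{2} \approx -1.4797 \cdot 10^{6}$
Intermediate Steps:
$G{\left(J \right)} = 226$ ($G{\left(J \right)} = 208 + 18 = 226$)
$L{\left(g \right)} = \frac{1265}{4} - \frac{g}{4}$ ($L{\left(g \right)} = - \frac{g - 1265}{4} = - \frac{-1265 + g}{4} = \frac{1265}{4} - \frac{g}{4}$)
$-80156 + \left(\left(-1399859 + L{\left(835 \right)}\right) + G{\left(-1111 \right)}\right) = -80156 + \left(\left(-1399859 + \left(\frac{1265}{4} - \frac{835}{4}\right)\right) + 226\right) = -80156 + \left(\left(-1399859 + \frac{215}{2}\right) + 226\right) = -80156 + \left(- \frac{2799503}{2} + 226\right) = -80156 - \frac{2799051}{2} = - \frac{2959363}{2}$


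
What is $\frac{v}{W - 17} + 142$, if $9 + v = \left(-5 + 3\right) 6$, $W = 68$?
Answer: $\frac{2407}{17} \approx 141.59$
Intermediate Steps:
$v = -21$ ($v = -9 + \left(-5 + 3\right) 6 = -9 - 12 = -21$)
$\frac{v}{W - 17} + 142 = \frac{1}{68 - 17} \left(-21\right) + 142 = \frac{1}{51} \left(-21\right) + 142 = - \frac{7}{17} + 142 = \frac{2407}{17}$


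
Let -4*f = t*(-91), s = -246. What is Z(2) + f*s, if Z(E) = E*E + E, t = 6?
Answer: -33573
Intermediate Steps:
Z(E) = E + E² (Z(E) = E² + E = E + E²)
f = 273/2 (f = -3*(-91)/2 = -¼*(-546) = 273/2 ≈ 136.50)
Z(2) + f*s = 2*(1 + 2) + (273/2)*(-246) = 2*3 - 33579 = 6 - 33579 = -33573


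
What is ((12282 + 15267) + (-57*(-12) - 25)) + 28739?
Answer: 56947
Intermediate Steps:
((12282 + 15267) + (-57*(-12) - 25)) + 28739 = (27549 + (684 - 25)) + 28739 = (27549 + 659) + 28739 = 28208 + 28739 = 56947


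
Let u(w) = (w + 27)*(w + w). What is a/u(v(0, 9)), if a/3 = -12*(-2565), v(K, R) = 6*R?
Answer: 95/9 ≈ 10.556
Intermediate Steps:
u(w) = 2*w*(27 + w) (u(w) = (27 + w)*(2*w) = 2*w*(27 + w))
a = 92340 (a = 3*(-12*(-2565)) = 3*30780 = 92340)
a/u(v(0, 9)) = 92340/((2*(6*9)*(27 + 6*9))) = 92340/((2*54*(27 + 54))) = 92340/((2*54*81)) = 92340/8748 = 92340*(1/8748) = 95/9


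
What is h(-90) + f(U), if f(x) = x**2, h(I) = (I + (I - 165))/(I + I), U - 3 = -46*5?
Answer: 618371/12 ≈ 51531.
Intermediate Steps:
U = -227 (U = 3 - 46*5 = 3 - 230 = -227)
h(I) = (-165 + 2*I)/(2*I) (h(I) = (I + (-165 + I))/((2*I)) = (-165 + 2*I)*(1/(2*I)) = (-165 + 2*I)/(2*I))
h(-90) + f(U) = (-165/2 - 90)/(-90) + (-227)**2 = -1/90*(-345/2) + 51529 = 23/12 + 51529 = 618371/12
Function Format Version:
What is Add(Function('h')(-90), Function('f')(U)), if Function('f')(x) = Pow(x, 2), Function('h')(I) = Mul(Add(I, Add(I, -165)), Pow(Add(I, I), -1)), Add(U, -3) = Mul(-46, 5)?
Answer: Rational(618371, 12) ≈ 51531.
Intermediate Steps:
U = -227 (U = Add(3, Mul(-46, 5)) = Add(3, -230) = -227)
Function('h')(I) = Mul(Rational(1, 2), Pow(I, -1), Add(-165, Mul(2, I))) (Function('h')(I) = Mul(Add(I, Add(-165, I)), Pow(Mul(2, I), -1)) = Mul(Add(-165, Mul(2, I)), Mul(Rational(1, 2), Pow(I, -1))) = Mul(Rational(1, 2), Pow(I, -1), Add(-165, Mul(2, I))))
Add(Function('h')(-90), Function('f')(U)) = Add(Mul(Pow(-90, -1), Add(Rational(-165, 2), -90)), Pow(-227, 2)) = Add(Mul(Rational(-1, 90), Rational(-345, 2)), 51529) = Add(Rational(23, 12), 51529) = Rational(618371, 12)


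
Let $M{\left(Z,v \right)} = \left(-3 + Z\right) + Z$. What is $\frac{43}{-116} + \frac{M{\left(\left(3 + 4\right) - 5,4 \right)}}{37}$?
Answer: $- \frac{1475}{4292} \approx -0.34366$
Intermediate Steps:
$M{\left(Z,v \right)} = -3 + 2 Z$
$\frac{43}{-116} + \frac{M{\left(\left(3 + 4\right) - 5,4 \right)}}{37} = \frac{43}{-116} + \frac{-3 + 2 \left(\left(3 + 4\right) - 5\right)}{37} = 43 \left(- \frac{1}{116}\right) + \left(-3 + 2 \left(7 - 5\right)\right) \frac{1}{37} = - \frac{43}{116} + \left(-3 + 2 \cdot 2\right) \frac{1}{37} = - \frac{43}{116} + \left(-3 + 4\right) \frac{1}{37} = - \frac{43}{116} + 1 \cdot \frac{1}{37} = - \frac{43}{116} + \frac{1}{37} = - \frac{1475}{4292}$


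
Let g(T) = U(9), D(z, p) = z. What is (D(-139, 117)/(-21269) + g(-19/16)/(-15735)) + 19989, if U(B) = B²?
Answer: 2229891139837/111555905 ≈ 19989.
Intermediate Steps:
g(T) = 81 (g(T) = 9² = 81)
(D(-139, 117)/(-21269) + g(-19/16)/(-15735)) + 19989 = (-139/(-21269) + 81/(-15735)) + 19989 = (-139*(-1/21269) + 81*(-1/15735)) + 19989 = (139/21269 - 27/5245) + 19989 = 154792/111555905 + 19989 = 2229891139837/111555905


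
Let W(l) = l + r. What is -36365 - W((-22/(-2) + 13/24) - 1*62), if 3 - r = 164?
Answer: -867685/24 ≈ -36154.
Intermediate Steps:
r = -161 (r = 3 - 1*164 = 3 - 164 = -161)
W(l) = -161 + l (W(l) = l - 161 = -161 + l)
-36365 - W((-22/(-2) + 13/24) - 1*62) = -36365 - (-161 + ((-22/(-2) + 13/24) - 1*62)) = -36365 - (-161 + ((-22*(-½) + 13*(1/24)) - 62)) = -36365 - (-161 + ((11 + 13/24) - 62)) = -36365 - (-161 + (277/24 - 62)) = -36365 - (-161 - 1211/24) = -36365 - 1*(-5075/24) = -36365 + 5075/24 = -867685/24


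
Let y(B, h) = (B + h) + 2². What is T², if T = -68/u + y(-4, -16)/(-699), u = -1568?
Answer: 329604025/75080384064 ≈ 0.0043900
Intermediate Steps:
y(B, h) = 4 + B + h (y(B, h) = (B + h) + 4 = 4 + B + h)
T = 18155/274008 (T = -68/(-1568) + (4 - 4 - 16)/(-699) = -68*(-1/1568) - 16*(-1/699) = 17/392 + 16/699 = 18155/274008 ≈ 0.066257)
T² = (18155/274008)² = 329604025/75080384064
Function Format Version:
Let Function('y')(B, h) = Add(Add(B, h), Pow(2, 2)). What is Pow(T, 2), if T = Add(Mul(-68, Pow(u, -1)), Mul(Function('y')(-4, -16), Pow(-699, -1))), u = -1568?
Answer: Rational(329604025, 75080384064) ≈ 0.0043900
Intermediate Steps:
Function('y')(B, h) = Add(4, B, h) (Function('y')(B, h) = Add(Add(B, h), 4) = Add(4, B, h))
T = Rational(18155, 274008) (T = Add(Mul(-68, Pow(-1568, -1)), Mul(Add(4, -4, -16), Pow(-699, -1))) = Add(Mul(-68, Rational(-1, 1568)), Mul(-16, Rational(-1, 699))) = Add(Rational(17, 392), Rational(16, 699)) = Rational(18155, 274008) ≈ 0.066257)
Pow(T, 2) = Pow(Rational(18155, 274008), 2) = Rational(329604025, 75080384064)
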